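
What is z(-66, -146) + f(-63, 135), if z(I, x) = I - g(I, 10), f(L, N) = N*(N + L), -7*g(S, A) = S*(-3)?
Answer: 67776/7 ≈ 9682.3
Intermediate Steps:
g(S, A) = 3*S/7 (g(S, A) = -S*(-3)/7 = -(-3)*S/7 = 3*S/7)
f(L, N) = N*(L + N)
z(I, x) = 4*I/7 (z(I, x) = I - 3*I/7 = 4*I/7)
z(-66, -146) + f(-63, 135) = (4/7)*(-66) + 135*(-63 + 135) = -264/7 + 135*72 = -264/7 + 9720 = 67776/7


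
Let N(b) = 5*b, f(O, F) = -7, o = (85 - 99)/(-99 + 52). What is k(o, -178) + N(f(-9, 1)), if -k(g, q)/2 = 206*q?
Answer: 73301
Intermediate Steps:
o = 14/47 (o = -14/(-47) = -14*(-1/47) = 14/47 ≈ 0.29787)
k(g, q) = -412*q
k(o, -178) + N(f(-9, 1)) = -412*(-178) + 5*(-7) = 73336 - 35 = 73301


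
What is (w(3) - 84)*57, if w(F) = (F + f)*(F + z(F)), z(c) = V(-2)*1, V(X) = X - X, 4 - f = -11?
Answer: -1710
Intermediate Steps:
f = 15 (f = 4 - 1*(-11) = 4 + 11 = 15)
V(X) = 0
z(c) = 0 (z(c) = 0*1 = 0)
w(F) = F*(15 + F) (w(F) = (F + 15)*(F + 0) = (15 + F)*F = F*(15 + F))
(w(3) - 84)*57 = (3*(15 + 3) - 84)*57 = (3*18 - 84)*57 = (54 - 84)*57 = -30*57 = -1710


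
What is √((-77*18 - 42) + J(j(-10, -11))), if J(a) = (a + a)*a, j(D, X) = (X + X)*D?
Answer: 2*√23843 ≈ 308.82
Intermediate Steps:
j(D, X) = 2*D*X (j(D, X) = (2*X)*D = 2*D*X)
J(a) = 2*a² (J(a) = (2*a)*a = 2*a²)
√((-77*18 - 42) + J(j(-10, -11))) = √((-77*18 - 42) + 2*(2*(-10)*(-11))²) = √((-1386 - 42) + 2*220²) = √(-1428 + 2*48400) = √(-1428 + 96800) = √95372 = 2*√23843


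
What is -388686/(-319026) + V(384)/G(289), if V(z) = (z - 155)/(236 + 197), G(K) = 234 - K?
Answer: 1530583356/1266267365 ≈ 1.2087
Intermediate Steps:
V(z) = -155/433 + z/433 (V(z) = (-155 + z)/433 = (-155 + z)*(1/433) = -155/433 + z/433)
-388686/(-319026) + V(384)/G(289) = -388686/(-319026) + (-155/433 + (1/433)*384)/(234 - 1*289) = -388686*(-1/319026) + (-155/433 + 384/433)/(234 - 289) = 64781/53171 + (229/433)/(-55) = 64781/53171 + (229/433)*(-1/55) = 64781/53171 - 229/23815 = 1530583356/1266267365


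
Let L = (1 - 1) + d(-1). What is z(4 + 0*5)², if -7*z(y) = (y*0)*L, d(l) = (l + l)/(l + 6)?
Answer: 0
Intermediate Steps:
d(l) = 2*l/(6 + l) (d(l) = (2*l)/(6 + l) = 2*l/(6 + l))
L = -⅖ (L = (1 - 1) + 2*(-1)/(6 - 1) = 0 + 2*(-1)/5 = 0 + 2*(-1)*(⅕) = 0 - ⅖ = -⅖ ≈ -0.40000)
z(y) = 0 (z(y) = -y*0*(-2)/(7*5) = -0*(-2)/5 = -⅐*0 = 0)
z(4 + 0*5)² = 0² = 0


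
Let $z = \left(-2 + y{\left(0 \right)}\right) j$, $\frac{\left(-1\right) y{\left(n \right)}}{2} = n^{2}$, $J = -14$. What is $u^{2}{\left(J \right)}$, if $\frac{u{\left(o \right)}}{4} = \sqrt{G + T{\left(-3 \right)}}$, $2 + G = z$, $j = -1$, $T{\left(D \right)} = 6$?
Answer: $96$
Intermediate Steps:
$y{\left(n \right)} = - 2 n^{2}$
$z = 2$ ($z = \left(-2 - 2 \cdot 0^{2}\right) \left(-1\right) = \left(-2 - 0\right) \left(-1\right) = \left(-2 + 0\right) \left(-1\right) = \left(-2\right) \left(-1\right) = 2$)
$G = 0$ ($G = -2 + 2 = 0$)
$u{\left(o \right)} = 4 \sqrt{6}$ ($u{\left(o \right)} = 4 \sqrt{0 + 6} = 4 \sqrt{6}$)
$u^{2}{\left(J \right)} = \left(4 \sqrt{6}\right)^{2} = 96$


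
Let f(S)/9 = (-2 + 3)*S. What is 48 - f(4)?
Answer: 12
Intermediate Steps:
f(S) = 9*S (f(S) = 9*((-2 + 3)*S) = 9*(1*S) = 9*S)
48 - f(4) = 48 - 9*4 = 48 - 1*36 = 48 - 36 = 12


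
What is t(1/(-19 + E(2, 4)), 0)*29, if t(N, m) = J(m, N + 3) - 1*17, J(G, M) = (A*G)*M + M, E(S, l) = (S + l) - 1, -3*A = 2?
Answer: -5713/14 ≈ -408.07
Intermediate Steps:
A = -⅔ (A = -⅓*2 = -⅔ ≈ -0.66667)
E(S, l) = -1 + S + l
J(G, M) = M - 2*G*M/3 (J(G, M) = (-2*G/3)*M + M = -2*G*M/3 + M = M - 2*G*M/3)
t(N, m) = -17 + (3 + N)*(3 - 2*m)/3 (t(N, m) = (N + 3)*(3 - 2*m)/3 - 1*17 = (3 + N)*(3 - 2*m)/3 - 17 = -17 + (3 + N)*(3 - 2*m)/3)
t(1/(-19 + E(2, 4)), 0)*29 = (-17 - (-3 + 2*0)*(3 + 1/(-19 + (-1 + 2 + 4)))/3)*29 = (-17 - (-3 + 0)*(3 + 1/(-19 + 5))/3)*29 = (-17 - ⅓*(-3)*(3 + 1/(-14)))*29 = (-17 - ⅓*(-3)*(3 - 1/14))*29 = (-17 - ⅓*(-3)*41/14)*29 = (-17 + 41/14)*29 = -197/14*29 = -5713/14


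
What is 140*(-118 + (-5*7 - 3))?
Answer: -21840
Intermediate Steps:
140*(-118 + (-5*7 - 3)) = 140*(-118 + (-35 - 3)) = 140*(-118 - 38) = 140*(-156) = -21840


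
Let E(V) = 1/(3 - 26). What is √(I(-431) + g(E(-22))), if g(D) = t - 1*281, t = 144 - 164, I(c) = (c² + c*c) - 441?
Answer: 2*√92695 ≈ 608.92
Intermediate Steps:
E(V) = -1/23 (E(V) = 1/(-23) = -1/23)
I(c) = -441 + 2*c² (I(c) = (c² + c²) - 441 = 2*c² - 441 = -441 + 2*c²)
t = -20
g(D) = -301 (g(D) = -20 - 1*281 = -20 - 281 = -301)
√(I(-431) + g(E(-22))) = √((-441 + 2*(-431)²) - 301) = √((-441 + 2*185761) - 301) = √((-441 + 371522) - 301) = √(371081 - 301) = √370780 = 2*√92695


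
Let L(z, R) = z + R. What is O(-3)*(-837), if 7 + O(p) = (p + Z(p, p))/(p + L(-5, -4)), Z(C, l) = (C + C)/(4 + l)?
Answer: 20925/4 ≈ 5231.3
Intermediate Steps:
L(z, R) = R + z
Z(C, l) = 2*C/(4 + l) (Z(C, l) = (2*C)/(4 + l) = 2*C/(4 + l))
O(p) = -7 + (p + 2*p/(4 + p))/(-9 + p) (O(p) = -7 + (p + 2*p/(4 + p))/(p + (-4 - 5)) = -7 + (p + 2*p/(4 + p))/(p - 9) = -7 + (p + 2*p/(4 + p))/(-9 + p))
O(-3)*(-837) = ((252 - 6*(-3)**2 + 41*(-3))/(-36 + (-3)**2 - 5*(-3)))*(-837) = ((252 - 6*9 - 123)/(-36 + 9 + 15))*(-837) = ((252 - 54 - 123)/(-12))*(-837) = -1/12*75*(-837) = -25/4*(-837) = 20925/4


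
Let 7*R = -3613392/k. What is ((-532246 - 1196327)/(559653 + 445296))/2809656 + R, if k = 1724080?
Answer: -840139455310487/2806020684439560 ≈ -0.29941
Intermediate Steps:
R = -9819/32795 (R = (-3613392/1724080)/7 = (-3613392*1/1724080)/7 = (⅐)*(-9819/4685) = -9819/32795 ≈ -0.29941)
((-532246 - 1196327)/(559653 + 445296))/2809656 + R = ((-532246 - 1196327)/(559653 + 445296))/2809656 - 9819/32795 = -1728573/1004949*(1/2809656) - 9819/32795 = -1728573*1/1004949*(1/2809656) - 9819/32795 = -52381/30453*1/2809656 - 9819/32795 = -52381/85562454168 - 9819/32795 = -840139455310487/2806020684439560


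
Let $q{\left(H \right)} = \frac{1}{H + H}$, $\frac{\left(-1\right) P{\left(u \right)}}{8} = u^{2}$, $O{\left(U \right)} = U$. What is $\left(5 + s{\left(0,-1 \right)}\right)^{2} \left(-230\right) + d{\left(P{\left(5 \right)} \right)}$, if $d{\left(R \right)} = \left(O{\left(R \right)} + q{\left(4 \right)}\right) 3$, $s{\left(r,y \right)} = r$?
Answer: $- \frac{50797}{8} \approx -6349.6$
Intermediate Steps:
$P{\left(u \right)} = - 8 u^{2}$
$q{\left(H \right)} = \frac{1}{2 H}$
$d{\left(R \right)} = \frac{3}{8} + 3 R$ ($d{\left(R \right)} = \left(R + \frac{1}{2 \cdot 4}\right) 3 = \left(R + \frac{1}{2} \cdot \frac{1}{4}\right) 3 = \left(R + \frac{1}{8}\right) 3 = \left(\frac{1}{8} + R\right) 3 = \frac{3}{8} + 3 R$)
$\left(5 + s{\left(0,-1 \right)}\right)^{2} \left(-230\right) + d{\left(P{\left(5 \right)} \right)} = \left(5 + 0\right)^{2} \left(-230\right) + \left(\frac{3}{8} + 3 \left(- 8 \cdot 5^{2}\right)\right) = 5^{2} \left(-230\right) + \left(\frac{3}{8} + 3 \left(\left(-8\right) 25\right)\right) = 25 \left(-230\right) + \left(\frac{3}{8} + 3 \left(-200\right)\right) = -5750 + \left(\frac{3}{8} - 600\right) = -5750 - \frac{4797}{8} = - \frac{50797}{8}$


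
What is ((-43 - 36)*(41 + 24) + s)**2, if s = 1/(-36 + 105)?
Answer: 125538410596/4761 ≈ 2.6368e+7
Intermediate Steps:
s = 1/69 ≈ 0.014493
((-43 - 36)*(41 + 24) + s)**2 = ((-43 - 36)*(41 + 24) + 1/69)**2 = (-79*65 + 1/69)**2 = (-5135 + 1/69)**2 = (-354314/69)**2 = 125538410596/4761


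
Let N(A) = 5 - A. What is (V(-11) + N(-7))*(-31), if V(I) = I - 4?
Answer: 93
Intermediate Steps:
V(I) = -4 + I
(V(-11) + N(-7))*(-31) = ((-4 - 11) + (5 - 1*(-7)))*(-31) = (-15 + (5 + 7))*(-31) = (-15 + 12)*(-31) = -3*(-31) = 93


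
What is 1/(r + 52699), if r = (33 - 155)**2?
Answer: 1/67583 ≈ 1.4797e-5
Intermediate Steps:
r = 14884 (r = (-122)**2 = 14884)
1/(r + 52699) = 1/(14884 + 52699) = 1/67583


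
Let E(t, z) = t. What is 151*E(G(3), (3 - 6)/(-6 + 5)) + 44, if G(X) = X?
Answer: 497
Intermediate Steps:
151*E(G(3), (3 - 6)/(-6 + 5)) + 44 = 151*3 + 44 = 453 + 44 = 497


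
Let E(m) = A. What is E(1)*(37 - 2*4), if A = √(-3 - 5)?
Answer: 58*I*√2 ≈ 82.024*I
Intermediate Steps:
A = 2*I*√2 (A = √(-8) = 2*I*√2 ≈ 2.8284*I)
E(m) = 2*I*√2
E(1)*(37 - 2*4) = (2*I*√2)*(37 - 2*4) = (2*I*√2)*(37 - 8) = (2*I*√2)*29 = 58*I*√2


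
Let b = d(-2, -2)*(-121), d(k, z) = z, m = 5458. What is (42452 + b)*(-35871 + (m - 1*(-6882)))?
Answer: -1004632514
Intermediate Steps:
b = 242 (b = -2*(-121) = 242)
(42452 + b)*(-35871 + (m - 1*(-6882))) = (42452 + 242)*(-35871 + (5458 - 1*(-6882))) = 42694*(-35871 + (5458 + 6882)) = 42694*(-35871 + 12340) = 42694*(-23531) = -1004632514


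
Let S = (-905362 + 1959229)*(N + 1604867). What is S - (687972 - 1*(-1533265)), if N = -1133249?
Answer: 497020425569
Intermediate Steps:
S = 497022646806 (S = (-905362 + 1959229)*(-1133249 + 1604867) = 1053867*471618 = 497022646806)
S - (687972 - 1*(-1533265)) = 497022646806 - (687972 - 1*(-1533265)) = 497022646806 - (687972 + 1533265) = 497022646806 - 1*2221237 = 497022646806 - 2221237 = 497020425569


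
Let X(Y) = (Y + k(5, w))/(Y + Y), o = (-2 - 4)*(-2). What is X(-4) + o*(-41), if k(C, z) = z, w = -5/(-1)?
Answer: -3937/8 ≈ -492.13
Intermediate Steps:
w = 5 (w = -5*(-1) = 5)
o = 12 (o = -6*(-2) = 12)
X(Y) = (5 + Y)/(2*Y) (X(Y) = (Y + 5)/(Y + Y) = (5 + Y)/((2*Y)) = (5 + Y)*(1/(2*Y)) = (5 + Y)/(2*Y))
X(-4) + o*(-41) = (½)*(5 - 4)/(-4) + 12*(-41) = (½)*(-¼)*1 - 492 = -⅛ - 492 = -3937/8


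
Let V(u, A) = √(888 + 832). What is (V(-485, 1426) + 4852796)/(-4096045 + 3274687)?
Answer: -2426398/410679 - √430/410679 ≈ -5.9083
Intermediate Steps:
V(u, A) = 2*√430 (V(u, A) = √1720 = 2*√430)
(V(-485, 1426) + 4852796)/(-4096045 + 3274687) = (2*√430 + 4852796)/(-4096045 + 3274687) = (4852796 + 2*√430)/(-821358) = (4852796 + 2*√430)*(-1/821358) = -2426398/410679 - √430/410679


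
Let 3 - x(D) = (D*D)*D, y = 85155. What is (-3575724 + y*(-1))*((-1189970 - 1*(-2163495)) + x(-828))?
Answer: -2081711544793320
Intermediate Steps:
x(D) = 3 - D³ (x(D) = 3 - D*D*D = 3 - D²*D = 3 - D³)
(-3575724 + y*(-1))*((-1189970 - 1*(-2163495)) + x(-828)) = (-3575724 + 85155*(-1))*((-1189970 - 1*(-2163495)) + (3 - 1*(-828)³)) = (-3575724 - 85155)*((-1189970 + 2163495) + (3 - 1*(-567663552))) = -3660879*(973525 + (3 + 567663552)) = -3660879*(973525 + 567663555) = -3660879*568637080 = -2081711544793320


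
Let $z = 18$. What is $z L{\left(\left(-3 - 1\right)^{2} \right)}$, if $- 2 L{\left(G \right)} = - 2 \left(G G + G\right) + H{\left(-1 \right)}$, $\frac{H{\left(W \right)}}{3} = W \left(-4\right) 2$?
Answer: $4680$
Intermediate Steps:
$H{\left(W \right)} = - 24 W$ ($H{\left(W \right)} = 3 W \left(-4\right) 2 = 3 - 4 W 2 = 3 \left(- 8 W\right) = - 24 W$)
$L{\left(G \right)} = -12 + G + G^{2}$ ($L{\left(G \right)} = - \frac{- 2 \left(G G + G\right) - -24}{2} = - \frac{- 2 \left(G^{2} + G\right) + 24}{2} = - \frac{- 2 \left(G + G^{2}\right) + 24}{2} = - \frac{\left(- 2 G - 2 G^{2}\right) + 24}{2} = - \frac{24 - 2 G - 2 G^{2}}{2} = -12 + G + G^{2}$)
$z L{\left(\left(-3 - 1\right)^{2} \right)} = 18 \left(-12 + \left(-3 - 1\right)^{2} + \left(\left(-3 - 1\right)^{2}\right)^{2}\right) = 18 \left(-12 + \left(-4\right)^{2} + \left(\left(-4\right)^{2}\right)^{2}\right) = 18 \left(-12 + 16 + 16^{2}\right) = 18 \left(-12 + 16 + 256\right) = 18 \cdot 260 = 4680$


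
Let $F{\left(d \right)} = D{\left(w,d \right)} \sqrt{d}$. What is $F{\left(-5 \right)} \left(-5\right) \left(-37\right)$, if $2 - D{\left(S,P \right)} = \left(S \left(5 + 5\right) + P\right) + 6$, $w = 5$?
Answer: $- 9065 i \sqrt{5} \approx - 20270.0 i$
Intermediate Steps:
$D{\left(S,P \right)} = -4 - P - 10 S$ ($D{\left(S,P \right)} = 2 - \left(\left(S \left(5 + 5\right) + P\right) + 6\right) = 2 - \left(\left(S 10 + P\right) + 6\right) = 2 - \left(\left(10 S + P\right) + 6\right) = 2 - \left(\left(P + 10 S\right) + 6\right) = 2 - \left(6 + P + 10 S\right) = -4 - P - 10 S$)
$F{\left(d \right)} = \sqrt{d} \left(-54 - d\right)$ ($F{\left(d \right)} = \left(-4 - d - 50\right) \sqrt{d} = \left(-54 - d\right) \sqrt{d} = \sqrt{d} \left(-54 - d\right)$)
$F{\left(-5 \right)} \left(-5\right) \left(-37\right) = \sqrt{-5} \left(-54 - -5\right) \left(-5\right) \left(-37\right) = i \sqrt{5} \left(-54 + 5\right) \left(-5\right) \left(-37\right) = i \sqrt{5} \left(-49\right) \left(-5\right) \left(-37\right) = - 49 i \sqrt{5} \left(-5\right) \left(-37\right) = 245 i \sqrt{5} \left(-37\right) = - 9065 i \sqrt{5}$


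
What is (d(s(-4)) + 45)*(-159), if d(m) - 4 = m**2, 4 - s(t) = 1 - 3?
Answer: -13515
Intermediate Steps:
s(t) = 6 (s(t) = 4 - (1 - 3) = 4 - 1*(-2) = 4 + 2 = 6)
d(m) = 4 + m**2
(d(s(-4)) + 45)*(-159) = ((4 + 6**2) + 45)*(-159) = ((4 + 36) + 45)*(-159) = (40 + 45)*(-159) = 85*(-159) = -13515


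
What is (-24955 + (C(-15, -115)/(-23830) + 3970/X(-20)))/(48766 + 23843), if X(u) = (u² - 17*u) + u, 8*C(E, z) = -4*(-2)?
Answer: -21403665181/62289808920 ≈ -0.34361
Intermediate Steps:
C(E, z) = 1 (C(E, z) = (-4*(-2))/8 = (⅛)*8 = 1)
X(u) = u² - 16*u
(-24955 + (C(-15, -115)/(-23830) + 3970/X(-20)))/(48766 + 23843) = (-24955 + (1/(-23830) + 3970/((-20*(-16 - 20)))))/(48766 + 23843) = (-24955 + (1*(-1/23830) + 3970/((-20*(-36)))))/72609 = (-24955 + (-1/23830 + 3970/720))*(1/72609) = (-24955 + (-1/23830 + 3970*(1/720)))*(1/72609) = (-24955 + (-1/23830 + 397/72))*(1/72609) = (-24955 + 4730219/857880)*(1/72609) = -21403665181/857880*1/72609 = -21403665181/62289808920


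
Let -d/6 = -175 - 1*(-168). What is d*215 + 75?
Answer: 9105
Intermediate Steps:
d = 42 (d = -6*(-175 - 1*(-168)) = -6*(-175 + 168) = -6*(-7) = 42)
d*215 + 75 = 42*215 + 75 = 9030 + 75 = 9105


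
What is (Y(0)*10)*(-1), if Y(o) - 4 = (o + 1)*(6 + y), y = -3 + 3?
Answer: -100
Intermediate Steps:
y = 0
Y(o) = 10 + 6*o (Y(o) = 4 + (o + 1)*(6 + 0) = 4 + (1 + o)*6 = 4 + (6 + 6*o) = 10 + 6*o)
(Y(0)*10)*(-1) = ((10 + 6*0)*10)*(-1) = ((10 + 0)*10)*(-1) = (10*10)*(-1) = 100*(-1) = -100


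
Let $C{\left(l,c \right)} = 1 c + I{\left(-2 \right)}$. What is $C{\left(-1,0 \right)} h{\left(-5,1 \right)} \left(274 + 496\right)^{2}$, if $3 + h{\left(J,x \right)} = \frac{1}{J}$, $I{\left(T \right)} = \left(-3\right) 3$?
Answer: $17075520$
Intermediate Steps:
$I{\left(T \right)} = -9$
$C{\left(l,c \right)} = -9 + c$ ($C{\left(l,c \right)} = 1 c - 9 = c - 9 = -9 + c$)
$h{\left(J,x \right)} = -3 + \frac{1}{J}$
$C{\left(-1,0 \right)} h{\left(-5,1 \right)} \left(274 + 496\right)^{2} = \left(-9 + 0\right) \left(-3 + \frac{1}{-5}\right) \left(274 + 496\right)^{2} = - 9 \left(-3 - \frac{1}{5}\right) 770^{2} = \left(-9\right) \left(- \frac{16}{5}\right) 592900 = \frac{144}{5} \cdot 592900 = 17075520$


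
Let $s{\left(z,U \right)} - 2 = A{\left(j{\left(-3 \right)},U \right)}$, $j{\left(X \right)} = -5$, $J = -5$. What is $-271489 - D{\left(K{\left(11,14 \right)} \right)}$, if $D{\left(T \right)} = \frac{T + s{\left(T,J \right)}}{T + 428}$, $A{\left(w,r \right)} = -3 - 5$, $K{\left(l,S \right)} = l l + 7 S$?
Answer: $- \frac{175653596}{647} \approx -2.7149 \cdot 10^{5}$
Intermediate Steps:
$K{\left(l,S \right)} = l^{2} + 7 S$
$A{\left(w,r \right)} = -8$
$s{\left(z,U \right)} = -6$ ($s{\left(z,U \right)} = 2 - 8 = -6$)
$D{\left(T \right)} = \frac{-6 + T}{428 + T}$ ($D{\left(T \right)} = \frac{T - 6}{T + 428} = \frac{-6 + T}{428 + T}$)
$-271489 - D{\left(K{\left(11,14 \right)} \right)} = -271489 - \frac{-6 + \left(11^{2} + 7 \cdot 14\right)}{428 + \left(11^{2} + 7 \cdot 14\right)} = -271489 - \frac{-6 + \left(121 + 98\right)}{428 + \left(121 + 98\right)} = -271489 - \frac{-6 + 219}{428 + 219} = -271489 - \frac{1}{647} \cdot 213 = -271489 - \frac{213}{647} = - \frac{175653596}{647}$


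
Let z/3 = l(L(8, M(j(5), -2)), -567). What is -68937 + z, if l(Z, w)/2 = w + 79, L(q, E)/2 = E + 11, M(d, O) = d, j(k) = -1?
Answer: -71865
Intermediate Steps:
L(q, E) = 22 + 2*E (L(q, E) = 2*(E + 11) = 2*(11 + E) = 22 + 2*E)
l(Z, w) = 158 + 2*w (l(Z, w) = 2*(w + 79) = 2*(79 + w) = 158 + 2*w)
z = -2928 (z = 3*(158 + 2*(-567)) = 3*(158 - 1134) = 3*(-976) = -2928)
-68937 + z = -68937 - 2928 = -71865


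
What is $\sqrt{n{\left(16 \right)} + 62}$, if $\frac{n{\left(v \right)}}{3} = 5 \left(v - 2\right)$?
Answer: $4 \sqrt{17} \approx 16.492$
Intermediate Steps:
$n{\left(v \right)} = -30 + 15 v$ ($n{\left(v \right)} = 3 \cdot 5 \left(v - 2\right) = 3 \cdot 5 \left(-2 + v\right) = 3 \left(-10 + 5 v\right) = -30 + 15 v$)
$\sqrt{n{\left(16 \right)} + 62} = \sqrt{\left(-30 + 15 \cdot 16\right) + 62} = \sqrt{\left(-30 + 240\right) + 62} = \sqrt{210 + 62} = \sqrt{272} = 4 \sqrt{17}$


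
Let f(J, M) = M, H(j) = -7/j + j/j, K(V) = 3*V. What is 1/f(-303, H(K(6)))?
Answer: 18/11 ≈ 1.6364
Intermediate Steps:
H(j) = 1 - 7/j (H(j) = -7/j + 1 = 1 - 7/j)
1/f(-303, H(K(6))) = 1/((-7 + 3*6)/((3*6))) = 1/((-7 + 18)/18) = 1/((1/18)*11) = 1/(11/18) = 18/11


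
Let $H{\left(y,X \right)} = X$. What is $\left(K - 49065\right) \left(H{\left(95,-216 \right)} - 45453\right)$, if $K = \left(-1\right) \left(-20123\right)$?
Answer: $1321752198$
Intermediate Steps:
$K = 20123$
$\left(K - 49065\right) \left(H{\left(95,-216 \right)} - 45453\right) = \left(20123 - 49065\right) \left(-216 - 45453\right) = \left(-28942\right) \left(-45669\right) = 1321752198$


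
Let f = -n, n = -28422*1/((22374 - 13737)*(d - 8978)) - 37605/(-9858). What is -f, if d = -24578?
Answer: 151376118988/39681622633 ≈ 3.8148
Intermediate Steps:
n = 151376118988/39681622633 (n = -28422*1/((-24578 - 8978)*(22374 - 13737)) - 37605/(-9858) = -28422/((-33556*8637)) - 37605*(-1/9858) = -28422/(-289823172) + 12535/3286 = -28422*(-1/289823172) + 12535/3286 = 4737/48303862 + 12535/3286 = 151376118988/39681622633 ≈ 3.8148)
f = -151376118988/39681622633 (f = -1*151376118988/39681622633 = -151376118988/39681622633 ≈ -3.8148)
-f = -1*(-151376118988/39681622633) = 151376118988/39681622633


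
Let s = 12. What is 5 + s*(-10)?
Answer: -115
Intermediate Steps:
5 + s*(-10) = 5 + 12*(-10) = 5 - 120 = -115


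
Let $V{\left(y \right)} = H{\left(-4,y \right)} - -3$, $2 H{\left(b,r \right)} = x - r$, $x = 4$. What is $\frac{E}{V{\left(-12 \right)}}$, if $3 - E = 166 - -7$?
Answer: $- \frac{170}{11} \approx -15.455$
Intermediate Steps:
$E = -170$ ($E = 3 - \left(166 - -7\right) = 3 - \left(166 + 7\right) = 3 - 173 = -170$)
$H{\left(b,r \right)} = 2 - \frac{r}{2}$ ($H{\left(b,r \right)} = \frac{4 - r}{2} = 2 - \frac{r}{2}$)
$V{\left(y \right)} = 5 - \frac{y}{2}$ ($V{\left(y \right)} = \left(2 - \frac{y}{2}\right) - -3 = \left(2 - \frac{y}{2}\right) + 3 = 5 - \frac{y}{2}$)
$\frac{E}{V{\left(-12 \right)}} = - \frac{170}{5 - -6} = - \frac{170}{5 + 6} = - \frac{170}{11}$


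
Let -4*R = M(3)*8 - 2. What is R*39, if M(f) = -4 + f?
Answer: 195/2 ≈ 97.500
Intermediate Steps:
R = 5/2 (R = -((-4 + 3)*8 - 2)/4 = -(-1*8 - 2)/4 = -(-8 - 2)/4 = -¼*(-10) = 5/2 ≈ 2.5000)
R*39 = (5/2)*39 = 195/2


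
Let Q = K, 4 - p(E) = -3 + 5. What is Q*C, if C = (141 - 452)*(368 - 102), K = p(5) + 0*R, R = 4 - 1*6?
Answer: -165452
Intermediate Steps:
R = -2 (R = 4 - 6 = -2)
p(E) = 2 (p(E) = 4 - (-3 + 5) = 4 - 1*2 = 4 - 2 = 2)
K = 2 (K = 2 + 0*(-2) = 2 + 0 = 2)
C = -82726 (C = -311*266 = -82726)
Q = 2
Q*C = 2*(-82726) = -165452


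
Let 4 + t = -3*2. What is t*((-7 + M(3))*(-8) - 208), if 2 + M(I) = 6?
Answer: 1840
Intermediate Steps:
M(I) = 4 (M(I) = -2 + 6 = 4)
t = -10 (t = -4 - 3*2 = -4 - 6 = -10)
t*((-7 + M(3))*(-8) - 208) = -10*((-7 + 4)*(-8) - 208) = -10*(-3*(-8) - 208) = -10*(24 - 208) = -10*(-184) = 1840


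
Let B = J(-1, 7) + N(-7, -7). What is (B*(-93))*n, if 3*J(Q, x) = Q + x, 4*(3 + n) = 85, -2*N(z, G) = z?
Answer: -74679/8 ≈ -9334.9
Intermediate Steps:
N(z, G) = -z/2
n = 73/4 (n = -3 + (¼)*85 = -3 + 85/4 = 73/4 ≈ 18.250)
J(Q, x) = Q/3 + x/3 (J(Q, x) = (Q + x)/3 = Q/3 + x/3)
B = 11/2 (B = ((⅓)*(-1) + (⅓)*7) - ½*(-7) = (-⅓ + 7/3) + 7/2 = 2 + 7/2 = 11/2 ≈ 5.5000)
(B*(-93))*n = ((11/2)*(-93))*(73/4) = -1023/2*73/4 = -74679/8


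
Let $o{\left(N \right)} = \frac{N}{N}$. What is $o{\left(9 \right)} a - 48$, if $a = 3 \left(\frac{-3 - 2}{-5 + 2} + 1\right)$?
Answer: $-40$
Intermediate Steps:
$o{\left(N \right)} = 1$
$a = 8$ ($a = 3 \left(- \frac{5}{-3} + 1\right) = 3 \left(\left(-5\right) \left(- \frac{1}{3}\right) + 1\right) = 3 \left(\frac{5}{3} + 1\right) = 3 \cdot \frac{8}{3} = 8$)
$o{\left(9 \right)} a - 48 = 1 \cdot 8 - 48 = 8 - 48 = -40$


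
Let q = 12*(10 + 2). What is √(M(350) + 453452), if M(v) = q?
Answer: 26*√671 ≈ 673.50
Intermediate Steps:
q = 144 (q = 12*12 = 144)
M(v) = 144
√(M(350) + 453452) = √(144 + 453452) = √453596 = 26*√671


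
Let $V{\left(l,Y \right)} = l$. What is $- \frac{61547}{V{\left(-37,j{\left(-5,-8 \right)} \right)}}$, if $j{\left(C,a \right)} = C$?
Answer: $\frac{61547}{37} \approx 1663.4$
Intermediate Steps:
$- \frac{61547}{V{\left(-37,j{\left(-5,-8 \right)} \right)}} = - \frac{61547}{-37} = \left(-61547\right) \left(- \frac{1}{37}\right) = \frac{61547}{37}$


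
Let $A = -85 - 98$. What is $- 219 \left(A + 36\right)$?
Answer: $32193$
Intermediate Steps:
$A = -183$
$- 219 \left(A + 36\right) = - 219 \left(-183 + 36\right) = \left(-219\right) \left(-147\right) = 32193$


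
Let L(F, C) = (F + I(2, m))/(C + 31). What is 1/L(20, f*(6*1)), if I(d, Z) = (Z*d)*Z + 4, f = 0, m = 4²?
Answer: 31/536 ≈ 0.057836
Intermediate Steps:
m = 16
I(d, Z) = 4 + d*Z² (I(d, Z) = d*Z² + 4 = 4 + d*Z²)
L(F, C) = (516 + F)/(31 + C) (L(F, C) = (F + (4 + 2*16²))/(C + 31) = (F + (4 + 2*256))/(31 + C) = (F + (4 + 512))/(31 + C) = (F + 516)/(31 + C) = (516 + F)/(31 + C))
1/L(20, f*(6*1)) = 1/((516 + 20)/(31 + 0*(6*1))) = 1/(536/(31 + 0*6)) = 1/(536/(31 + 0)) = 1/(536/31) = 31/536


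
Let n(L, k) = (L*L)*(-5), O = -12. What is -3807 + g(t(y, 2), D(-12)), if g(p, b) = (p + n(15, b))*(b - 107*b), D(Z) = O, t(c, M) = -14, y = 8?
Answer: -1452615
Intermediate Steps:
D(Z) = -12
n(L, k) = -5*L² (n(L, k) = L²*(-5) = -5*L²)
g(p, b) = -106*b*(-1125 + p) (g(p, b) = (p - 5*15²)*(b - 107*b) = (p - 5*225)*(-106*b) = (p - 1125)*(-106*b) = (-1125 + p)*(-106*b) = -106*b*(-1125 + p))
-3807 + g(t(y, 2), D(-12)) = -3807 + 106*(-12)*(1125 - 1*(-14)) = -3807 + 106*(-12)*(1125 + 14) = -3807 + 106*(-12)*1139 = -3807 - 1448808 = -1452615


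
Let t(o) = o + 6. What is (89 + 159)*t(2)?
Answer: 1984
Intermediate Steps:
t(o) = 6 + o
(89 + 159)*t(2) = (89 + 159)*(6 + 2) = 248*8 = 1984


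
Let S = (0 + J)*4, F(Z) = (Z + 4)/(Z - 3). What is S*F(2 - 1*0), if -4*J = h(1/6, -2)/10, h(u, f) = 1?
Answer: 3/5 ≈ 0.60000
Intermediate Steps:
J = -1/40 (J = -1/(4*10) = -1/4*1/10 = -1/40 ≈ -0.025000)
F(Z) = (4 + Z)/(-3 + Z)
S = -1/10 (S = (0 - 1/40)*4 = -1/40*4 = -1/10 ≈ -0.10000)
S*F(2 - 1*0) = -(4 + (2 - 1*0))/(10*(-3 + (2 - 1*0))) = -(4 + (2 + 0))/(10*(-3 + (2 + 0))) = -(4 + 2)/(10*(-3 + 2)) = -6/(10*(-1)) = -(-1)*6/10 = -1/10*(-6) = 3/5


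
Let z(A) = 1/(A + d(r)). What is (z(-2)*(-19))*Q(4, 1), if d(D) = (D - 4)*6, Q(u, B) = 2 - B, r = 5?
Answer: -19/4 ≈ -4.7500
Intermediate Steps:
d(D) = -24 + 6*D (d(D) = (-4 + D)*6 = -24 + 6*D)
z(A) = 1/(6 + A) (z(A) = 1/(A + (-24 + 6*5)) = 1/(A + (-24 + 30)) = 1/(A + 6) = 1/(6 + A))
(z(-2)*(-19))*Q(4, 1) = (-19/(6 - 2))*(2 - 1*1) = (-19/4)*(2 - 1) = ((¼)*(-19))*1 = -19/4*1 = -19/4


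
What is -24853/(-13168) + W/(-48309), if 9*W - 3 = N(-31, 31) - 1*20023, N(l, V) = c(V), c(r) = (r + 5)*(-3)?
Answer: 11070657697/5725196208 ≈ 1.9337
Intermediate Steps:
c(r) = -15 - 3*r (c(r) = (5 + r)*(-3) = -15 - 3*r)
N(l, V) = -15 - 3*V
W = -20128/9 (W = ⅓ + ((-15 - 3*31) - 1*20023)/9 = ⅓ + ((-15 - 93) - 20023)/9 = ⅓ + (-108 - 20023)/9 = ⅓ + (⅑)*(-20131) = ⅓ - 20131/9 = -20128/9 ≈ -2236.4)
-24853/(-13168) + W/(-48309) = -24853/(-13168) - 20128/9/(-48309) = -24853*(-1/13168) - 20128/9*(-1/48309) = 24853/13168 + 20128/434781 = 11070657697/5725196208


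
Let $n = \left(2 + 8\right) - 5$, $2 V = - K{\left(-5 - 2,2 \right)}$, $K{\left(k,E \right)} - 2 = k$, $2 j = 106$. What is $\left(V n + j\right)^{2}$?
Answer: $\frac{17161}{4} \approx 4290.3$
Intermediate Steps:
$j = 53$ ($j = \frac{1}{2} \cdot 106 = 53$)
$K{\left(k,E \right)} = 2 + k$
$V = \frac{5}{2}$ ($V = \frac{\left(-1\right) \left(2 - 7\right)}{2} = \frac{\left(-1\right) \left(-5\right)}{2} = \frac{1}{2} \cdot 5 = \frac{5}{2} \approx 2.5$)
$n = 5$ ($n = 10 - 5 = 5$)
$\left(V n + j\right)^{2} = \left(\frac{5}{2} \cdot 5 + 53\right)^{2} = \left(\frac{25}{2} + 53\right)^{2} = \left(\frac{131}{2}\right)^{2} = \frac{17161}{4}$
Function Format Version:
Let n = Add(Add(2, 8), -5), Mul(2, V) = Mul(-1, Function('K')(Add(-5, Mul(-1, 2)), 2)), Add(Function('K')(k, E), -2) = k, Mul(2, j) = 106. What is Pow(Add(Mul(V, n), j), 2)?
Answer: Rational(17161, 4) ≈ 4290.3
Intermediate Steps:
j = 53 (j = Mul(Rational(1, 2), 106) = 53)
Function('K')(k, E) = Add(2, k)
V = Rational(5, 2) (V = Mul(Rational(1, 2), Mul(-1, Add(2, Add(-5, Mul(-1, 2))))) = Mul(Rational(1, 2), Mul(-1, Add(2, Add(-5, -2)))) = Mul(Rational(1, 2), Mul(-1, Add(2, -7))) = Mul(Rational(1, 2), Mul(-1, -5)) = Mul(Rational(1, 2), 5) = Rational(5, 2) ≈ 2.5000)
n = 5 (n = Add(10, -5) = 5)
Pow(Add(Mul(V, n), j), 2) = Pow(Add(Mul(Rational(5, 2), 5), 53), 2) = Pow(Add(Rational(25, 2), 53), 2) = Pow(Rational(131, 2), 2) = Rational(17161, 4)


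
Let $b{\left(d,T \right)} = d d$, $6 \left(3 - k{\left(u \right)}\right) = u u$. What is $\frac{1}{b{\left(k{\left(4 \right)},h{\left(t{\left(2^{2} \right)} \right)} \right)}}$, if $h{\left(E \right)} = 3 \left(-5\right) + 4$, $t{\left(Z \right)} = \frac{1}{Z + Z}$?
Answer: $9$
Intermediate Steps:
$t{\left(Z \right)} = \frac{1}{2 Z}$
$k{\left(u \right)} = 3 - \frac{u^{2}}{6}$ ($k{\left(u \right)} = 3 - \frac{u u}{6} = 3 - \frac{u^{2}}{6}$)
$h{\left(E \right)} = -11$ ($h{\left(E \right)} = -15 + 4 = -11$)
$b{\left(d,T \right)} = d^{2}$
$\frac{1}{b{\left(k{\left(4 \right)},h{\left(t{\left(2^{2} \right)} \right)} \right)}} = \frac{1}{\left(3 - \frac{4^{2}}{6}\right)^{2}} = \frac{1}{\left(3 - \frac{8}{3}\right)^{2}} = \frac{1}{\left(\frac{1}{3}\right)^{2}} = \frac{1}{\frac{1}{9}} = 9$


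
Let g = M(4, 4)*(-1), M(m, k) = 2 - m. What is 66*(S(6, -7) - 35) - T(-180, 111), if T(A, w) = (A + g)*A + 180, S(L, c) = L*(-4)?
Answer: -36114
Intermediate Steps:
S(L, c) = -4*L
g = 2 (g = (2 - 1*4)*(-1) = (2 - 4)*(-1) = -2*(-1) = 2)
T(A, w) = 180 + A*(2 + A) (T(A, w) = (A + 2)*A + 180 = (2 + A)*A + 180 = A*(2 + A) + 180 = 180 + A*(2 + A))
66*(S(6, -7) - 35) - T(-180, 111) = 66*(-4*6 - 35) - (180 + (-180)² + 2*(-180)) = 66*(-24 - 35) - (180 + 32400 - 360) = 66*(-59) - 1*32220 = -3894 - 32220 = -36114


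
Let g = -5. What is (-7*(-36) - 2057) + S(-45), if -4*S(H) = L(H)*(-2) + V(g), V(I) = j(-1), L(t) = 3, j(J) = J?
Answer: -7213/4 ≈ -1803.3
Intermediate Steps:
V(I) = -1
S(H) = 7/4 (S(H) = -(3*(-2) - 1)/4 = -(-6 - 1)/4 = -¼*(-7) = 7/4)
(-7*(-36) - 2057) + S(-45) = (-7*(-36) - 2057) + 7/4 = (252 - 2057) + 7/4 = -1805 + 7/4 = -7213/4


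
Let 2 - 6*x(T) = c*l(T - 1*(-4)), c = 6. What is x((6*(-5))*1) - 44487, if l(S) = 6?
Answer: -133478/3 ≈ -44493.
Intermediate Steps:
x(T) = -17/3 (x(T) = ⅓ - 6 = -17/3)
x((6*(-5))*1) - 44487 = -17/3 - 44487 = -133478/3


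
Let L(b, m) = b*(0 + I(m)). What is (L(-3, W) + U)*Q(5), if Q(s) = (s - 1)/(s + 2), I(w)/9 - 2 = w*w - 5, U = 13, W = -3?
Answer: -596/7 ≈ -85.143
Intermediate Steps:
I(w) = -27 + 9*w² (I(w) = 18 + 9*(w*w - 5) = 18 + 9*(w² - 5) = 18 + 9*(-5 + w²) = 18 + (-45 + 9*w²) = -27 + 9*w²)
Q(s) = (-1 + s)/(2 + s)
L(b, m) = b*(-27 + 9*m²) (L(b, m) = b*(0 + (-27 + 9*m²)) = b*(-27 + 9*m²))
(L(-3, W) + U)*Q(5) = (9*(-3)*(-3 + (-3)²) + 13)*((-1 + 5)/(2 + 5)) = (9*(-3)*(-3 + 9) + 13)*(4/7) = (9*(-3)*6 + 13)*((⅐)*4) = (-162 + 13)*(4/7) = -149*4/7 = -596/7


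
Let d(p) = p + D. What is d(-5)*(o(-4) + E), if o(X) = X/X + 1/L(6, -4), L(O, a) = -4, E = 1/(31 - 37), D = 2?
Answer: -7/4 ≈ -1.7500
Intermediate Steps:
E = -1/6 (E = 1/(-6) = -1/6 ≈ -0.16667)
d(p) = 2 + p (d(p) = p + 2 = 2 + p)
o(X) = 3/4 (o(X) = X/X + 1/(-4) = 1 + 1*(-1/4) = 1 - 1/4 = 3/4)
d(-5)*(o(-4) + E) = (2 - 5)*(3/4 - 1/6) = -3*7/12 = -7/4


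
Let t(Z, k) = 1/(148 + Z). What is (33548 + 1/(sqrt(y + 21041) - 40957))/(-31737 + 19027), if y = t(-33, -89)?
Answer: -6471654193616557/2451851820100490 + sqrt(69566835)/1225925910050245 ≈ -2.6395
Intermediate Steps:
y = 1/115 (y = 1/(148 - 33) = 1/115 ≈ 0.0086956)
(33548 + 1/(sqrt(y + 21041) - 40957))/(-31737 + 19027) = (33548 + 1/(sqrt(1/115 + 21041) - 40957))/(-31737 + 19027) = (33548 + 1/(sqrt(2419716/115) - 40957))/(-12710) = (33548 + 1/(2*sqrt(69566835)/115 - 40957))*(-1/12710) = (33548 + 1/(-40957 + 2*sqrt(69566835)/115))*(-1/12710) = -16774/6355 - 1/(12710*(-40957 + 2*sqrt(69566835)/115))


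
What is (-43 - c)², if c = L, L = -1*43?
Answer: 0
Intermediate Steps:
L = -43
c = -43
(-43 - c)² = (-43 - 1*(-43))² = (-43 + 43)² = 0² = 0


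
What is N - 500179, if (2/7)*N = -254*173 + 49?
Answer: -1307609/2 ≈ -6.5380e+5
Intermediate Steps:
N = -307251/2 (N = 7*(-254*173 + 49)/2 = 7*(-43942 + 49)/2 = (7/2)*(-43893) = -307251/2 ≈ -1.5363e+5)
N - 500179 = -307251/2 - 500179 = -1307609/2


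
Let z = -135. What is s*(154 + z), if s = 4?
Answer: 76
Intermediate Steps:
s*(154 + z) = 4*(154 - 135) = 4*19 = 76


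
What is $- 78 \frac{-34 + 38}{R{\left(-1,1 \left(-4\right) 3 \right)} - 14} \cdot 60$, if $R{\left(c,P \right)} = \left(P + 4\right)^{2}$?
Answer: $- \frac{1872}{5} \approx -374.4$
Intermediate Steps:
$R{\left(c,P \right)} = \left(4 + P\right)^{2}$
$- 78 \frac{-34 + 38}{R{\left(-1,1 \left(-4\right) 3 \right)} - 14} \cdot 60 = - 78 \frac{-34 + 38}{\left(4 + 1 \left(-4\right) 3\right)^{2} - 14} \cdot 60 = - 78 \frac{4}{\left(4 - 12\right)^{2} - 14} \cdot 60 = - 78 \frac{4}{\left(-8\right)^{2} - 14} \cdot 60 = - 78 \frac{4}{64 - 14} \cdot 60 = - 78 \cdot \frac{4}{50} \cdot 60 = - 78 \cdot 4 \cdot \frac{1}{50} \cdot 60 = \left(-78\right) \frac{2}{25} \cdot 60 = \left(- \frac{156}{25}\right) 60 = - \frac{1872}{5}$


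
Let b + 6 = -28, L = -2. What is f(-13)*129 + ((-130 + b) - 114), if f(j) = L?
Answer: -536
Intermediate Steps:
f(j) = -2
b = -34 (b = -6 - 28 = -34)
f(-13)*129 + ((-130 + b) - 114) = -2*129 + ((-130 - 34) - 114) = -258 + (-164 - 114) = -258 - 278 = -536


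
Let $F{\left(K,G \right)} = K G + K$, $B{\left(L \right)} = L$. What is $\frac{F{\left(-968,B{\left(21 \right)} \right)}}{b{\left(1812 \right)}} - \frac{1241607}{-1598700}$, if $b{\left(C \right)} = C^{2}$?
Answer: $\frac{84220353721}{109355876100} \approx 0.77015$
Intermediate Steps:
$F{\left(K,G \right)} = K + G K$ ($F{\left(K,G \right)} = G K + K = K + G K$)
$\frac{F{\left(-968,B{\left(21 \right)} \right)}}{b{\left(1812 \right)}} - \frac{1241607}{-1598700} = \frac{\left(-968\right) \left(1 + 21\right)}{1812^{2}} - \frac{1241607}{-1598700} = \frac{\left(-968\right) 22}{3283344} - - \frac{413869}{532900} = \left(-21296\right) \frac{1}{3283344} + \frac{413869}{532900} = - \frac{1331}{205209} + \frac{413869}{532900} = \frac{84220353721}{109355876100}$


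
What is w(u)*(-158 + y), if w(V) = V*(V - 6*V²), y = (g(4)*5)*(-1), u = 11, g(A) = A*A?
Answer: 1871870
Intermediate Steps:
g(A) = A²
y = -80 (y = (4²*5)*(-1) = (16*5)*(-1) = 80*(-1) = -80)
w(u)*(-158 + y) = (11²*(1 - 6*11))*(-158 - 80) = (121*(1 - 66))*(-238) = (121*(-65))*(-238) = -7865*(-238) = 1871870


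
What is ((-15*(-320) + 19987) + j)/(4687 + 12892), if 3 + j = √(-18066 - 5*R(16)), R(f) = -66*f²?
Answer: 24784/17579 + √66414/17579 ≈ 1.4245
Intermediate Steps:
j = -3 + √66414 (j = -3 + √(-18066 - (-330)*16²) = -3 + √(-18066 - (-330)*256) = -3 + √(-18066 - 5*(-16896)) = -3 + √(-18066 + 84480) = -3 + √66414 ≈ 254.71)
((-15*(-320) + 19987) + j)/(4687 + 12892) = ((-15*(-320) + 19987) + (-3 + √66414))/(4687 + 12892) = ((4800 + 19987) + (-3 + √66414))/17579 = (24787 + (-3 + √66414))*(1/17579) = (24784 + √66414)*(1/17579) = 24784/17579 + √66414/17579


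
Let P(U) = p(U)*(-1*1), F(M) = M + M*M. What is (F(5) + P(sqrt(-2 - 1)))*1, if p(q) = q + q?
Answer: 30 - 2*I*sqrt(3) ≈ 30.0 - 3.4641*I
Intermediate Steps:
F(M) = M + M**2
p(q) = 2*q
P(U) = -2*U (P(U) = (2*U)*(-1*1) = (2*U)*(-1) = -2*U)
(F(5) + P(sqrt(-2 - 1)))*1 = (5*(1 + 5) - 2*sqrt(-2 - 1))*1 = (5*6 - 2*I*sqrt(3))*1 = (30 - 2*I*sqrt(3))*1 = 30 - 2*I*sqrt(3)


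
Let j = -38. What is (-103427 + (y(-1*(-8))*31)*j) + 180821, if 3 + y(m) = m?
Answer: 71504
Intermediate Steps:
y(m) = -3 + m
(-103427 + (y(-1*(-8))*31)*j) + 180821 = (-103427 + ((-3 - 1*(-8))*31)*(-38)) + 180821 = (-103427 + ((-3 + 8)*31)*(-38)) + 180821 = (-103427 + (5*31)*(-38)) + 180821 = (-103427 + 155*(-38)) + 180821 = (-103427 - 5890) + 180821 = -109317 + 180821 = 71504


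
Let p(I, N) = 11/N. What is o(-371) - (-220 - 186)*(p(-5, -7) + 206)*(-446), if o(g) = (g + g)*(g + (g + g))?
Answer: -36191262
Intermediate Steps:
o(g) = 6*g**2 (o(g) = (2*g)*(g + 2*g) = (2*g)*(3*g) = 6*g**2)
o(-371) - (-220 - 186)*(p(-5, -7) + 206)*(-446) = 6*(-371)**2 - (-220 - 186)*(11/(-7) + 206)*(-446) = 6*137641 - (-406*(11*(-1/7) + 206))*(-446) = 825846 - (-406*(-11/7 + 206))*(-446) = 825846 - (-406*1431/7)*(-446) = 825846 - (-82998)*(-446) = 825846 - 1*37017108 = 825846 - 37017108 = -36191262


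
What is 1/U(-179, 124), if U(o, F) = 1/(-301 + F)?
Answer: -177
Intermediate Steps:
1/U(-179, 124) = 1/(1/(-301 + 124)) = 1/(1/(-177)) = 1/(-1/177) = -177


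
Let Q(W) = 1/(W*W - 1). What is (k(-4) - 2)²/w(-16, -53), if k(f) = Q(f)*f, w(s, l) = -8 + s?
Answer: -289/1350 ≈ -0.21407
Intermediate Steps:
Q(W) = 1/(-1 + W²) (Q(W) = 1/(W² - 1) = 1/(-1 + W²))
k(f) = f/(-1 + f²)
(k(-4) - 2)²/w(-16, -53) = (-4/(-1 + (-4)²) - 2)²/(-8 - 16) = (-4/(-1 + 16) - 2)²/(-24) = (-4/15 - 2)²*(-1/24) = (-34/15)²*(-1/24) = (1156/225)*(-1/24) = -289/1350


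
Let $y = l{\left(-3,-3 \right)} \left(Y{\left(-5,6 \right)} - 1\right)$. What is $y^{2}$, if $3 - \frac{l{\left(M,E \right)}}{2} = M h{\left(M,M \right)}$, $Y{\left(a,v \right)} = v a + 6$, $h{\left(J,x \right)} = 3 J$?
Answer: $1440000$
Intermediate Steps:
$Y{\left(a,v \right)} = 6 + a v$ ($Y{\left(a,v \right)} = a v + 6 = 6 + a v$)
$l{\left(M,E \right)} = 6 - 6 M^{2}$ ($l{\left(M,E \right)} = 6 - 2 M 3 M = 6 - 2 \cdot 3 M^{2} = 6 - 6 M^{2}$)
$y = 1200$ ($y = \left(6 - 6 \left(-3\right)^{2}\right) \left(\left(6 - 30\right) - 1\right) = \left(6 - 54\right) \left(\left(6 - 30\right) - 1\right) = \left(6 - 54\right) \left(-24 - 1\right) = \left(-48\right) \left(-25\right) = 1200$)
$y^{2} = 1200^{2} = 1440000$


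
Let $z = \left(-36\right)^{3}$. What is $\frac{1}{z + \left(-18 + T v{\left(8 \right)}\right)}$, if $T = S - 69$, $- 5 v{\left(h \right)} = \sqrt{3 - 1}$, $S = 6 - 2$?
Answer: $- \frac{23337}{1089230969} - \frac{13 \sqrt{2}}{2178461938} \approx -2.1434 \cdot 10^{-5}$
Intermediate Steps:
$S = 4$
$z = -46656$
$v{\left(h \right)} = - \frac{\sqrt{2}}{5}$ ($v{\left(h \right)} = - \frac{\sqrt{3 - 1}}{5} = - \frac{\sqrt{2}}{5}$)
$T = -65$ ($T = 4 - 69 = -65$)
$\frac{1}{z + \left(-18 + T v{\left(8 \right)}\right)} = \frac{1}{-46656 - \left(18 + 65 \left(- \frac{\sqrt{2}}{5}\right)\right)} = \frac{1}{-46656 - \left(18 - 13 \sqrt{2}\right)} = \frac{1}{-46674 + 13 \sqrt{2}}$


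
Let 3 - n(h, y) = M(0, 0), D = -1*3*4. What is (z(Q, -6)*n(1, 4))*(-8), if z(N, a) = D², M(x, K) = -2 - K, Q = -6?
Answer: -5760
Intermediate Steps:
D = -12 (D = -3*4 = -12)
n(h, y) = 5 (n(h, y) = 3 - (-2 - 1*0) = 3 - (-2 + 0) = 3 - 1*(-2) = 3 + 2 = 5)
z(N, a) = 144 (z(N, a) = (-12)² = 144)
(z(Q, -6)*n(1, 4))*(-8) = (144*5)*(-8) = 720*(-8) = -5760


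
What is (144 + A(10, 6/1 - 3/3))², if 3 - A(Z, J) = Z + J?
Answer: 17424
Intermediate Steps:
A(Z, J) = 3 - J - Z (A(Z, J) = 3 - (Z + J) = 3 - (J + Z) = 3 + (-J - Z) = 3 - J - Z)
(144 + A(10, 6/1 - 3/3))² = (144 + (3 - (6/1 - 3/3) - 1*10))² = (144 + (3 - (6*1 - 3*⅓) - 10))² = (144 + (3 - (6 - 1) - 10))² = (144 + (3 - 1*5 - 10))² = (144 + (3 - 5 - 10))² = (144 - 12)² = 132² = 17424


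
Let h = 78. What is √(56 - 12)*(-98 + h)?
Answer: -40*√11 ≈ -132.67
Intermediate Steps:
√(56 - 12)*(-98 + h) = √(56 - 12)*(-98 + 78) = √44*(-20) = (2*√11)*(-20) = -40*√11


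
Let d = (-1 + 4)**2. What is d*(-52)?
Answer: -468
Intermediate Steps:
d = 9 (d = 3**2 = 9)
d*(-52) = 9*(-52) = -468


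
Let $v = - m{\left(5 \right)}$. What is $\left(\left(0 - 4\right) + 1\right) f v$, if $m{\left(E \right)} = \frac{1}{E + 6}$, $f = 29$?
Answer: $\frac{87}{11} \approx 7.9091$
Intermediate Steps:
$m{\left(E \right)} = \frac{1}{6 + E}$
$v = - \frac{1}{11}$ ($v = - \frac{1}{6 + 5} = - \frac{1}{11} \approx -0.090909$)
$\left(\left(0 - 4\right) + 1\right) f v = \left(\left(0 - 4\right) + 1\right) 29 \left(- \frac{1}{11}\right) = \left(-4 + 1\right) 29 \left(- \frac{1}{11}\right) = \left(-3\right) 29 \left(- \frac{1}{11}\right) = \left(-87\right) \left(- \frac{1}{11}\right) = \frac{87}{11}$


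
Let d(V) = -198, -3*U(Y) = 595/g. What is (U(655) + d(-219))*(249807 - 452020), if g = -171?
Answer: 20419266527/513 ≈ 3.9804e+7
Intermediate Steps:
U(Y) = 595/513 (U(Y) = -595/(3*(-171)) = -595*(-1)/(3*171) = -⅓*(-595/171) = 595/513)
(U(655) + d(-219))*(249807 - 452020) = (595/513 - 198)*(249807 - 452020) = -100979/513*(-202213) = 20419266527/513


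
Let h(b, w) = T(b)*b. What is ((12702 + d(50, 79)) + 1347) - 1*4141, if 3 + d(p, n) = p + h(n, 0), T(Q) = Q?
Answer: 16196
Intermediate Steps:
h(b, w) = b² (h(b, w) = b*b = b²)
d(p, n) = -3 + p + n² (d(p, n) = -3 + (p + n²) = -3 + p + n²)
((12702 + d(50, 79)) + 1347) - 1*4141 = ((12702 + (-3 + 50 + 79²)) + 1347) - 1*4141 = ((12702 + (-3 + 50 + 6241)) + 1347) - 4141 = ((12702 + 6288) + 1347) - 4141 = (18990 + 1347) - 4141 = 20337 - 4141 = 16196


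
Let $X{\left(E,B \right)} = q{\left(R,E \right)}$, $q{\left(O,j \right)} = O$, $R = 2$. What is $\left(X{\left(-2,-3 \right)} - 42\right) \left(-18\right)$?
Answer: $720$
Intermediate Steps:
$X{\left(E,B \right)} = 2$
$\left(X{\left(-2,-3 \right)} - 42\right) \left(-18\right) = \left(2 - 42\right) \left(-18\right) = \left(-40\right) \left(-18\right) = 720$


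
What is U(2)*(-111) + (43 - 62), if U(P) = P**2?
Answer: -463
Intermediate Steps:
U(2)*(-111) + (43 - 62) = 2**2*(-111) + (43 - 62) = 4*(-111) - 19 = -444 - 19 = -463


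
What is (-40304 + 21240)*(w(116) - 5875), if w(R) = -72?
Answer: 113373608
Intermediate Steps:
(-40304 + 21240)*(w(116) - 5875) = (-40304 + 21240)*(-72 - 5875) = -19064*(-5947) = 113373608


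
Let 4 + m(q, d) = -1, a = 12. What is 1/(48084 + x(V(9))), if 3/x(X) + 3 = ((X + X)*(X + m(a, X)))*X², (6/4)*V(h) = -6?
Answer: 383/18416173 ≈ 2.0797e-5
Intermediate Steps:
m(q, d) = -5 (m(q, d) = -4 - 1 = -5)
V(h) = -4 (V(h) = (⅔)*(-6) = -4)
x(X) = 3/(-3 + 2*X³*(-5 + X)) (x(X) = 3/(-3 + ((X + X)*(X - 5))*X²) = 3/(-3 + ((2*X)*(-5 + X))*X²) = 3/(-3 + (2*X*(-5 + X))*X²) = 3/(-3 + 2*X³*(-5 + X)))
1/(48084 + x(V(9))) = 1/(48084 + 3/(-3 - 10*(-4)³ + 2*(-4)⁴)) = 1/(48084 + 3/(-3 - 10*(-64) + 2*256)) = 1/(48084 + 3/(-3 + 640 + 512)) = 1/(48084 + 3/1149) = 1/(48084 + 3*(1/1149)) = 1/(48084 + 1/383) = 1/(18416173/383) = 383/18416173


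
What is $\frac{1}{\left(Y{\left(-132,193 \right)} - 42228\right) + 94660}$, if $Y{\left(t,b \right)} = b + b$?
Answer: $\frac{1}{52818} \approx 1.8933 \cdot 10^{-5}$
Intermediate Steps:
$Y{\left(t,b \right)} = 2 b$
$\frac{1}{\left(Y{\left(-132,193 \right)} - 42228\right) + 94660} = \frac{1}{\left(2 \cdot 193 - 42228\right) + 94660} = \frac{1}{\left(386 - 42228\right) + 94660} = \frac{1}{-41842 + 94660} = \frac{1}{52818}$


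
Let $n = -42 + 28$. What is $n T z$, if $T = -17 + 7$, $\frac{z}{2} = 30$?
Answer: $8400$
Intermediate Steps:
$z = 60$ ($z = 2 \cdot 30 = 60$)
$n = -14$
$T = -10$
$n T z = \left(-14\right) \left(-10\right) 60 = 140 \cdot 60 = 8400$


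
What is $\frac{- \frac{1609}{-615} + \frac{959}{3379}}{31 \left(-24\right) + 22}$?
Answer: $- \frac{3013298}{750188685} \approx -0.0040167$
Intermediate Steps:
$\frac{- \frac{1609}{-615} + \frac{959}{3379}}{31 \left(-24\right) + 22} = \frac{\left(-1609\right) \left(- \frac{1}{615}\right) + 959 \cdot \frac{1}{3379}}{-744 + 22} = \frac{\frac{1609}{615} + \frac{959}{3379}}{-722} = \frac{6026596}{2078085} \left(- \frac{1}{722}\right) = - \frac{3013298}{750188685}$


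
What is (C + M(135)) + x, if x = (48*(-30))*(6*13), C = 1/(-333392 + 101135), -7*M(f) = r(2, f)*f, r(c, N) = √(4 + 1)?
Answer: -26087106241/232257 - 135*√5/7 ≈ -1.1236e+5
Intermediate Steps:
r(c, N) = √5
M(f) = -f*√5/7 (M(f) = -√5*f/7 = -f*√5/7)
C = -1/232257 (C = 1/(-232257) = -1/232257 ≈ -4.3056e-6)
x = -112320 (x = -1440*78 = -112320)
(C + M(135)) + x = (-1/232257 - ⅐*135*√5) - 112320 = (-1/232257 - 135*√5/7) - 112320 = -26087106241/232257 - 135*√5/7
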